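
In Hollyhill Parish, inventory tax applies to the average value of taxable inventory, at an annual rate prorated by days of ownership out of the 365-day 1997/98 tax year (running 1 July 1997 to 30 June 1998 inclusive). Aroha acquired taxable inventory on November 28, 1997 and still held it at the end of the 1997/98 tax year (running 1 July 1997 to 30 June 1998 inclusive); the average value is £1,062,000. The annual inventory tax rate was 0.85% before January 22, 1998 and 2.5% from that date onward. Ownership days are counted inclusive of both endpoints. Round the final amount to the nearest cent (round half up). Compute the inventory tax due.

£12,998.59

November 28, 1997 – January 21, 1998: 55 days at 0.85% → £1,062,000 × 0.85% × 55/365 = £1,360.2329
January 22 – June 30, 1998: 160 days at 2.5% → £1,062,000 × 2.5% × 160/365 = £11,638.3562
Total = £12,998.5890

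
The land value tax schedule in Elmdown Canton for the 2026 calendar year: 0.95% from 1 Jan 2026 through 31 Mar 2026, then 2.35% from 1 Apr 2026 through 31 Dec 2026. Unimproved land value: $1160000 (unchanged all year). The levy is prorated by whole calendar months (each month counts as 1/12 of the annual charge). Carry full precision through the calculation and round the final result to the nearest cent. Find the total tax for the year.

1 Jan – 31 Mar 2026: 3 months at 0.95% → $1160000 × 0.95% × 3/12 = $2755.0000
1 Apr – 31 Dec 2026: 9 months at 2.35% → $1160000 × 2.35% × 9/12 = $20445.0000
Total = $23200.0000

$23200.00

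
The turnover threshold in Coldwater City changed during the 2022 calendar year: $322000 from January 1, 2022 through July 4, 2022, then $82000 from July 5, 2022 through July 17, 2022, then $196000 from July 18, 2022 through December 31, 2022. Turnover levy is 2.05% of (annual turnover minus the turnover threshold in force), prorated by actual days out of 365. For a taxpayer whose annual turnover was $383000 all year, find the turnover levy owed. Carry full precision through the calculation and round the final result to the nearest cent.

January 1 – July 4, 2022: 185 days, exemption $322000 → ($383000 − $322000) × 2.05% × 185/365 = $633.8151
July 5 – July 17, 2022: 13 days, exemption $82000 → ($383000 − $82000) × 2.05% × 13/365 = $219.7712
July 18 – December 31, 2022: 167 days, exemption $196000 → ($383000 − $196000) × 2.05% × 167/365 = $1753.9575
Total = $2607.5438

$2607.54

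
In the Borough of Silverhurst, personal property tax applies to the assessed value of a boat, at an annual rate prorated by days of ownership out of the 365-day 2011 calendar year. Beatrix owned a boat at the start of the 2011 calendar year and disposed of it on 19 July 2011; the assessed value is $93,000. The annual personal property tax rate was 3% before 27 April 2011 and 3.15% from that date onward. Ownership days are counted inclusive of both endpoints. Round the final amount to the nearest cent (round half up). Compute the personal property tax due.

1 January – 26 April 2011: 116 days at 3% → $93,000 × 3% × 116/365 = $886.6849
27 April – 19 July 2011: 84 days at 3.15% → $93,000 × 3.15% × 84/365 = $674.1863
Total = $1,560.8712

$1,560.87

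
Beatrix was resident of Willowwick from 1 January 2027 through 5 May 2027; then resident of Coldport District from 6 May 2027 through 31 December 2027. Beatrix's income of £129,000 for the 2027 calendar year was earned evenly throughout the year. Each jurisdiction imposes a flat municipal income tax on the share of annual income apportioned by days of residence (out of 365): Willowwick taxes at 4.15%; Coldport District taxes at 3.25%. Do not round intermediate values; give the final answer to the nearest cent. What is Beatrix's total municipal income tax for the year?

£4,590.10

Willowwick, 1 January – 5 May 2027: 125 days → £129,000 × 4.15% × 125/365 = £1,833.3904
Coldport District, 6 May – 31 December 2027: 240 days → £129,000 × 3.25% × 240/365 = £2,756.7123
Total = £4,590.1027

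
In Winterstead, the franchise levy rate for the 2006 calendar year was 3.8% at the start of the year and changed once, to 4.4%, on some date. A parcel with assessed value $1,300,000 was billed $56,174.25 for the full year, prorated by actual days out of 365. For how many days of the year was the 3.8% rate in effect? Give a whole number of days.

48 days

Let d = days at the first rate; then 365 − d days at the second rate.
$1,300,000 × [3.8%·d + 4.4%·(365−d)] / 365 = $56,174.25
Solving gives d = 48, so the new rate took effect on 18 Feb 2006.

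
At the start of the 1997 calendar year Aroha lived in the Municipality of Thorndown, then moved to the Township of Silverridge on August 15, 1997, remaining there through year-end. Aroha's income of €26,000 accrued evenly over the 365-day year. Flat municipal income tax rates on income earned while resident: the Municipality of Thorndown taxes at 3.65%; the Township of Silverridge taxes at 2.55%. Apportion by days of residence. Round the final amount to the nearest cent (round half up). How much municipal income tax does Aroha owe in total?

€840.08

The Municipality of Thorndown, January 1 – August 14, 1997: 226 days → €26,000 × 3.65% × 226/365 = €587.6000
The Township of Silverridge, August 15 – December 31, 1997: 139 days → €26,000 × 2.55% × 139/365 = €252.4849
Total = €840.0849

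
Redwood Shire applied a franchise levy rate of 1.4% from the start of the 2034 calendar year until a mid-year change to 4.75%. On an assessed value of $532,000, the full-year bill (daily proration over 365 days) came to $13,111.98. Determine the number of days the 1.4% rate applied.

249 days

Let d = days at the first rate; then 365 − d days at the second rate.
$532,000 × [1.4%·d + 4.75%·(365−d)] / 365 = $13,111.98
Solving gives d = 249, so the new rate took effect on 7 September 2034.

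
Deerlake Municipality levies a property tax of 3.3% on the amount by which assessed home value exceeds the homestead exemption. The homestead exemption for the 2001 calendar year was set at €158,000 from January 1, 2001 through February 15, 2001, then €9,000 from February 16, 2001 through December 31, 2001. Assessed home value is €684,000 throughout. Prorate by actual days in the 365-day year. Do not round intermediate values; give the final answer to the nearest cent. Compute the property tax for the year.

January 1 – February 15, 2001: 46 days, exemption €158,000 → (€684,000 − €158,000) × 3.3% × 46/365 = €2,187.5836
February 16 – December 31, 2001: 319 days, exemption €9,000 → (€684,000 − €9,000) × 3.3% × 319/365 = €19,467.7397
Total = €21,655.3233

€21,655.32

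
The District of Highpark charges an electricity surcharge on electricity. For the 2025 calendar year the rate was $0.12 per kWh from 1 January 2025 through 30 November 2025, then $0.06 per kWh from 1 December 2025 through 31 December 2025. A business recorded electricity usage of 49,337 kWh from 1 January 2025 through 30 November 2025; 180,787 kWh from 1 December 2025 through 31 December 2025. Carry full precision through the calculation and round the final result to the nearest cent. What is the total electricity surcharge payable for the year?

$16,767.66

1 January – 30 November 2025: 49,337 kWh at $0.12/kWh → $5,920.44
1 December – 31 December 2025: 180,787 kWh at $0.06/kWh → $10,847.22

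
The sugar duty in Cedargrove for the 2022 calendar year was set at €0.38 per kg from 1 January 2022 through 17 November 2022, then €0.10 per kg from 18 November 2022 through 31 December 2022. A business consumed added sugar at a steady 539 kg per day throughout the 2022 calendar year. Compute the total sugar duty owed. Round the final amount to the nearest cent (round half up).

1 January – 17 November 2022: 321 days × 539 kg/day = 173,019 kg at €0.38/kg → €65,747.22
18 November – 31 December 2022: 44 days × 539 kg/day = 23,716 kg at €0.10/kg → €2,371.60

€68,118.82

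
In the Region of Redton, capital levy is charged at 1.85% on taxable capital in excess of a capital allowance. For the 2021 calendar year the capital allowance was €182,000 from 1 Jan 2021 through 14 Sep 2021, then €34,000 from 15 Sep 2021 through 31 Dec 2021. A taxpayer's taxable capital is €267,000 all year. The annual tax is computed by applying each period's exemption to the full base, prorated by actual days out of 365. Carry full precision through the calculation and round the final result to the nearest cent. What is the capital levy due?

1 Jan – 14 Sep 2021: 257 days, exemption €182,000 → (€267,000 − €182,000) × 1.85% × 257/365 = €1,107.2123
15 Sep – 31 Dec 2021: 108 days, exemption €34,000 → (€267,000 − €34,000) × 1.85% × 108/365 = €1,275.4356
Total = €2,382.6479

€2,382.65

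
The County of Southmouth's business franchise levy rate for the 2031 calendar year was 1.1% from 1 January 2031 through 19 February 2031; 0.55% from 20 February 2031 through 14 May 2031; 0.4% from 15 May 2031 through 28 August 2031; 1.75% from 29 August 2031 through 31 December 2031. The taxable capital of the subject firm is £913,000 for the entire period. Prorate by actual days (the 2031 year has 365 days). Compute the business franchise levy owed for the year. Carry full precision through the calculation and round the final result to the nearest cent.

1 January – 19 February 2031: 50 days at 1.1% → £913,000 × 1.1% × 50/365 = £1,375.7534
20 February – 14 May 2031: 84 days at 0.55% → £913,000 × 0.55% × 84/365 = £1,155.6329
15 May – 28 August 2031: 106 days at 0.4% → £913,000 × 0.4% × 106/365 = £1,060.5808
29 August – 31 December 2031: 125 days at 1.75% → £913,000 × 1.75% × 125/365 = £5,471.7466
Total = £9,063.7137

£9,063.71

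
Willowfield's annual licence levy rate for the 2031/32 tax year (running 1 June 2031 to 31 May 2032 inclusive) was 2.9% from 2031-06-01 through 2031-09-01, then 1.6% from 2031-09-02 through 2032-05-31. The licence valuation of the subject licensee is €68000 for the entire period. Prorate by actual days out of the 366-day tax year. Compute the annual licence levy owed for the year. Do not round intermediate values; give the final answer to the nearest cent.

2031-06-01 to 2031-09-01: 93 days at 2.9% → €68000 × 2.9% × 93/366 = €501.0820
2031-09-02 to 2032-05-31: 273 days at 1.6% → €68000 × 1.6% × 273/366 = €811.5410
Total = €1312.6230

€1312.62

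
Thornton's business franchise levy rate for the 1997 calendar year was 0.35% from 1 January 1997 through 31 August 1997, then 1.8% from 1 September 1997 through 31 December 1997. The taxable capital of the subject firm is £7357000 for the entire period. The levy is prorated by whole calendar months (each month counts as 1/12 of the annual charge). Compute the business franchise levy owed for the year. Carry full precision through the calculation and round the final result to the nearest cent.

1 January – 31 August 1997: 8 months at 0.35% → £7357000 × 0.35% × 8/12 = £17166.3333
1 September – 31 December 1997: 4 months at 1.8% → £7357000 × 1.8% × 4/12 = £44142.0000
Total = £61308.3333

£61308.33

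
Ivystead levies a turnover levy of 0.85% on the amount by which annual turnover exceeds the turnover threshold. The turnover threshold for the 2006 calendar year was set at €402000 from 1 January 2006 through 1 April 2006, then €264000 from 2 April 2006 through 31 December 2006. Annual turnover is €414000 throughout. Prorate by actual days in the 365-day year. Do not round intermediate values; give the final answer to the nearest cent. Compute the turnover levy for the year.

1 January – 1 April 2006: 91 days, exemption €402000 → (€414000 − €402000) × 0.85% × 91/365 = €25.4301
2 April – 31 December 2006: 274 days, exemption €264000 → (€414000 − €264000) × 0.85% × 274/365 = €957.1233
Total = €982.5534

€982.55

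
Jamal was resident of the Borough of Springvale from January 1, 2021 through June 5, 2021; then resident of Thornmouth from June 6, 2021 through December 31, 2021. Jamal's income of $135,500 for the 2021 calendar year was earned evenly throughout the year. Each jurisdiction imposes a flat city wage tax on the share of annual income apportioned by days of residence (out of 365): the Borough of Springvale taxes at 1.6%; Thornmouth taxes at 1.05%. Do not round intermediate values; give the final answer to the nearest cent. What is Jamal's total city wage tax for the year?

The Borough of Springvale, January 1 – June 5, 2021: 156 days → $135,500 × 1.6% × 156/365 = $926.5973
Thornmouth, June 6 – December 31, 2021: 209 days → $135,500 × 1.05% × 209/365 = $814.6705
Total = $1,741.2678

$1,741.27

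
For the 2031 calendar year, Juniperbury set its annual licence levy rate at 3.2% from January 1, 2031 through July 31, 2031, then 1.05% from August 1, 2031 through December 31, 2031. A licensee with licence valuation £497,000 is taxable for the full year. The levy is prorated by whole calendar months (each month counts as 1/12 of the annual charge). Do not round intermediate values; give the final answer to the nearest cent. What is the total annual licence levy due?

January 1 – July 31, 2031: 7 months at 3.2% → £497,000 × 3.2% × 7/12 = £9,277.3333
August 1 – December 31, 2031: 5 months at 1.05% → £497,000 × 1.05% × 5/12 = £2,174.3750
Total = £11,451.7083

£11,451.71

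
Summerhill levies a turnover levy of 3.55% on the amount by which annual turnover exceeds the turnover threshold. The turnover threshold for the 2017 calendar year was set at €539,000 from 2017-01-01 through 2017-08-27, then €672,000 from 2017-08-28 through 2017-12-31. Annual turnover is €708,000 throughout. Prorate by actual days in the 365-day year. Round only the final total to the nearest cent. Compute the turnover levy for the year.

2017-01-01 to 2017-08-27: 239 days, exemption €539,000 → (€708,000 − €539,000) × 3.55% × 239/365 = €3,928.4397
2017-08-28 to 2017-12-31: 126 days, exemption €672,000 → (€708,000 − €672,000) × 3.55% × 126/365 = €441.1726
Total = €4,369.6123

€4,369.61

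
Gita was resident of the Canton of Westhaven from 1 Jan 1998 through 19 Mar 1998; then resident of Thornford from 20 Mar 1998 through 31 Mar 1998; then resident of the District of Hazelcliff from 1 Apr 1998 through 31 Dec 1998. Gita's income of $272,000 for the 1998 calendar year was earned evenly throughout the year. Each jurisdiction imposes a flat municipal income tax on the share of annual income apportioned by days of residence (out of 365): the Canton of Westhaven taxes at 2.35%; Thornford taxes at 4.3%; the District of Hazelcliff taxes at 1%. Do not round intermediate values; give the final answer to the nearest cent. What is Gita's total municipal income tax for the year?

The Canton of Westhaven, 1 Jan – 19 Mar 1998: 78 days → $272,000 × 2.35% × 78/365 = $1,365.9616
Thornford, 20 Mar – 31 Mar 1998: 12 days → $272,000 × 4.3% × 12/365 = $384.5260
The District of Hazelcliff, 1 Apr – 31 Dec 1998: 275 days → $272,000 × 1% × 275/365 = $2,049.3151
Total = $3,799.8027

$3,799.80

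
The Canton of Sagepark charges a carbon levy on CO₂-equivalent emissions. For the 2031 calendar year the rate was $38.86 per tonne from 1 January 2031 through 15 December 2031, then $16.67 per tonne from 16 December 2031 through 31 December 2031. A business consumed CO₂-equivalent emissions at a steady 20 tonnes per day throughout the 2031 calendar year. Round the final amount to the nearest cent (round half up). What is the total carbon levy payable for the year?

$276,577.20

1 January – 15 December 2031: 349 days × 20 tonnes/day = 6,980 tonnes at $38.86/tonne → $271,242.80
16 December – 31 December 2031: 16 days × 20 tonnes/day = 320 tonnes at $16.67/tonne → $5,334.40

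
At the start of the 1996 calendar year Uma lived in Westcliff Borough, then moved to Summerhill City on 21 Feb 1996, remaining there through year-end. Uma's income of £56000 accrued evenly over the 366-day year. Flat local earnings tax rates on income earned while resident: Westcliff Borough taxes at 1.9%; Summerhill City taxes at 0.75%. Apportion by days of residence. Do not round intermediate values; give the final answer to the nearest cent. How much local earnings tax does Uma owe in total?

£509.74

Westcliff Borough, 1 Jan – 20 Feb 1996: 51 days → £56000 × 1.9% × 51/366 = £148.2623
Summerhill City, 21 Feb – 31 Dec 1996: 315 days → £56000 × 0.75% × 315/366 = £361.4754
Total = £509.7377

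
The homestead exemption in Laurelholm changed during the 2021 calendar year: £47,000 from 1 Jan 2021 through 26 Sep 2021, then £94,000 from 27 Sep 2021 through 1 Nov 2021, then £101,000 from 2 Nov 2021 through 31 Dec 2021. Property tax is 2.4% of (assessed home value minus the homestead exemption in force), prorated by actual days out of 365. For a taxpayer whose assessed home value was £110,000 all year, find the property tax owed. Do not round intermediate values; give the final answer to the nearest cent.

£1,187.70

1 Jan – 26 Sep 2021: 269 days, exemption £47,000 → (£110,000 − £47,000) × 2.4% × 269/365 = £1,114.3233
27 Sep – 1 Nov 2021: 36 days, exemption £94,000 → (£110,000 − £94,000) × 2.4% × 36/365 = £37.8740
2 Nov – 31 Dec 2021: 60 days, exemption £101,000 → (£110,000 − £101,000) × 2.4% × 60/365 = £35.5068
Total = £1,187.7041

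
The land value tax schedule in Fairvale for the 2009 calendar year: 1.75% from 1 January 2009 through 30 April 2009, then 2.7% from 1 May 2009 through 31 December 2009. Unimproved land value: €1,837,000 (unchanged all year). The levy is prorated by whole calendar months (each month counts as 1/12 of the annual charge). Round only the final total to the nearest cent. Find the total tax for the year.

€43,781.83

1 January – 30 April 2009: 4 months at 1.75% → €1,837,000 × 1.75% × 4/12 = €10,715.8333
1 May – 31 December 2009: 8 months at 2.7% → €1,837,000 × 2.7% × 8/12 = €33,066.0000
Total = €43,781.8333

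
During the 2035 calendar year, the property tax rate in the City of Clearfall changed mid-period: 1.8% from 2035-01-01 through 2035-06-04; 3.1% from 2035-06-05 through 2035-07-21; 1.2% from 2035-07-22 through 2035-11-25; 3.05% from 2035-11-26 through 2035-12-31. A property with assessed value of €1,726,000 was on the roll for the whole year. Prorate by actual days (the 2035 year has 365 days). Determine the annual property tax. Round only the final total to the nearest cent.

2035-01-01 to 2035-06-04: 155 days at 1.8% → €1,726,000 × 1.8% × 155/365 = €13,193.2603
2035-06-05 to 2035-07-21: 47 days at 3.1% → €1,726,000 × 3.1% × 47/365 = €6,889.8137
2035-07-22 to 2035-11-25: 127 days at 1.2% → €1,726,000 × 1.2% × 127/365 = €7,206.6411
2035-11-26 to 2035-12-31: 36 days at 3.05% → €1,726,000 × 3.05% × 36/365 = €5,192.1863
Total = €32,481.9014

€32,481.90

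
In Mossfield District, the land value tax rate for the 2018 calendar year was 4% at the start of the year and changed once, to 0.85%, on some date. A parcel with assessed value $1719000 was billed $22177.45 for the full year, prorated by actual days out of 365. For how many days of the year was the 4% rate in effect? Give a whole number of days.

51 days

Let d = days at the first rate; then 365 − d days at the second rate.
$1719000 × [4%·d + 0.85%·(365−d)] / 365 = $22177.45
Solving gives d = 51, so the new rate took effect on 21 Feb 2018.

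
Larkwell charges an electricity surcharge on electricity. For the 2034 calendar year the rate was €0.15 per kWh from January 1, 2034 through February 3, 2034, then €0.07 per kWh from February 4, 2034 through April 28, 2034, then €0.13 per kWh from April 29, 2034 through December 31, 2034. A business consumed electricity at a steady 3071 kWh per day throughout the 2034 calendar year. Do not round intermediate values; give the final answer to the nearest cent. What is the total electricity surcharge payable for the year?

€132,329.39

January 1 – February 3, 2034: 34 days × 3071 kWh/day = 104,414 kWh at €0.15/kWh → €15,662.10
February 4 – April 28, 2034: 84 days × 3071 kWh/day = 257,964 kWh at €0.07/kWh → €18,057.48
April 29 – December 31, 2034: 247 days × 3071 kWh/day = 758,537 kWh at €0.13/kWh → €98,609.81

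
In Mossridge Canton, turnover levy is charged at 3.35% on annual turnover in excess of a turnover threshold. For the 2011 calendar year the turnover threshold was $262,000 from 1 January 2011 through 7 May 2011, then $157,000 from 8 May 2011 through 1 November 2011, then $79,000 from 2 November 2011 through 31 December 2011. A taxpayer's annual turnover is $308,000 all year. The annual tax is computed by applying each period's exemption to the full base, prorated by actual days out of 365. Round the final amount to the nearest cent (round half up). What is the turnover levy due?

$4,264.14

1 January – 7 May 2011: 127 days, exemption $262,000 → ($308,000 − $262,000) × 3.35% × 127/365 = $536.1836
8 May – 1 November 2011: 178 days, exemption $157,000 → ($308,000 − $157,000) × 3.35% × 178/365 = $2,466.8849
2 November – 31 December 2011: 60 days, exemption $79,000 → ($308,000 − $79,000) × 3.35% × 60/365 = $1,261.0685
Total = $4,264.1370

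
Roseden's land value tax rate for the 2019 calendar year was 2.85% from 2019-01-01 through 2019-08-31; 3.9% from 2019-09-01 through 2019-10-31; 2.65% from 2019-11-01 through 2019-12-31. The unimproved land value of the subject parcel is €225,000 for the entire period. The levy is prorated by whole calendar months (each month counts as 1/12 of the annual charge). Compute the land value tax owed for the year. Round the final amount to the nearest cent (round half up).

€6,731.25

2019-01-01 to 2019-08-31: 8 months at 2.85% → €225,000 × 2.85% × 8/12 = €4,275.0000
2019-09-01 to 2019-10-31: 2 months at 3.9% → €225,000 × 3.9% × 2/12 = €1,462.5000
2019-11-01 to 2019-12-31: 2 months at 2.65% → €225,000 × 2.65% × 2/12 = €993.7500
Total = €6,731.2500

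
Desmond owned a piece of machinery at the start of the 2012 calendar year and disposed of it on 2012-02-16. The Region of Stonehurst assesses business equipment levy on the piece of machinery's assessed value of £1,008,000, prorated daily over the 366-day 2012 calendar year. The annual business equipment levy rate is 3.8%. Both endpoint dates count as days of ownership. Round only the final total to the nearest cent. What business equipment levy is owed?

£4,918.82

Days held (2012-01-01 to 2012-02-16): 47 out of 366
Tax = £1,008,000 × 3.8% × 47/366 = £4,918.8197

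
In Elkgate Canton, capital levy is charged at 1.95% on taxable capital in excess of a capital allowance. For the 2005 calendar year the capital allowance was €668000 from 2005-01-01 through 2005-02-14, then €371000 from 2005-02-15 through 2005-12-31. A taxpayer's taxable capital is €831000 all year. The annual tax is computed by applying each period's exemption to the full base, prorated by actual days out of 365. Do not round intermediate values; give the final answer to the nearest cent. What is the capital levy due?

€8255.98

2005-01-01 to 2005-02-14: 45 days, exemption €668000 → (€831000 − €668000) × 1.95% × 45/365 = €391.8699
2005-02-15 to 2005-12-31: 320 days, exemption €371000 → (€831000 − €371000) × 1.95% × 320/365 = €7864.1096
Total = €8255.9795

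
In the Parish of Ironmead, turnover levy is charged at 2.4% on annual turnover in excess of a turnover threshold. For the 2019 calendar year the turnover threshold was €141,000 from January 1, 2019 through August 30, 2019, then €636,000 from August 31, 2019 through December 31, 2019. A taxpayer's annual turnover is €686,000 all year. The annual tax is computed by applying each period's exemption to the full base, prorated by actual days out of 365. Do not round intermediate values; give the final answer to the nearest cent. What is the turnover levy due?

January 1 – August 30, 2019: 242 days, exemption €141,000 → (€686,000 − €141,000) × 2.4% × 242/365 = €8,672.2192
August 31 – December 31, 2019: 123 days, exemption €636,000 → (€686,000 − €636,000) × 2.4% × 123/365 = €404.3836
Total = €9,076.6027

€9,076.60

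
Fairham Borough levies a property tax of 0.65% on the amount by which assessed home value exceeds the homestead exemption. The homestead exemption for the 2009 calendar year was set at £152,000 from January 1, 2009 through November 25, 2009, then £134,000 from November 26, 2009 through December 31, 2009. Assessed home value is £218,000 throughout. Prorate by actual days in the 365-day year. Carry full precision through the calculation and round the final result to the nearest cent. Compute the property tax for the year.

January 1 – November 25, 2009: 329 days, exemption £152,000 → (£218,000 − £152,000) × 0.65% × 329/365 = £386.6877
November 26 – December 31, 2009: 36 days, exemption £134,000 → (£218,000 − £134,000) × 0.65% × 36/365 = £53.8521
Total = £440.5397

£440.54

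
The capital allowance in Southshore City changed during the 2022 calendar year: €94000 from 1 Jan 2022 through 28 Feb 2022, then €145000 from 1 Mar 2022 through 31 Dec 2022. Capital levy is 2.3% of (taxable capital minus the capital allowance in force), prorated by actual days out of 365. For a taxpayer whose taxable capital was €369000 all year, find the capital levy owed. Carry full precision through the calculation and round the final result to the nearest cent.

€5341.61

1 Jan – 28 Feb 2022: 59 days, exemption €94000 → (€369000 − €94000) × 2.3% × 59/365 = €1022.3973
1 Mar – 31 Dec 2022: 306 days, exemption €145000 → (€369000 − €145000) × 2.3% × 306/365 = €4319.2110
Total = €5341.6082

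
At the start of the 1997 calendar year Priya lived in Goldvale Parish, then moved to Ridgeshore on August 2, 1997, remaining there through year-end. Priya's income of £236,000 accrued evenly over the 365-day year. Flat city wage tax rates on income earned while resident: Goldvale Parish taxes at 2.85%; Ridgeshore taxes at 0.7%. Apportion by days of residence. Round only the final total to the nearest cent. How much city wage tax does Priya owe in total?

Goldvale Parish, January 1 – August 1, 1997: 213 days → £236,000 × 2.85% × 213/365 = £3,925.0356
Ridgeshore, August 2 – December 31, 1997: 152 days → £236,000 × 0.7% × 152/365 = £687.9562
Total = £4,612.9918

£4,612.99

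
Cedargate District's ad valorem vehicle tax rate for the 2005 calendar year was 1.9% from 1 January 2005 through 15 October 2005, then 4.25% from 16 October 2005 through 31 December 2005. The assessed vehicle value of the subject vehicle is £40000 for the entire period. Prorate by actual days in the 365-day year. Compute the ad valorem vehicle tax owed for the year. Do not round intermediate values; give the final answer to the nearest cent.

£958.30

1 January – 15 October 2005: 288 days at 1.9% → £40000 × 1.9% × 288/365 = £599.6712
16 October – 31 December 2005: 77 days at 4.25% → £40000 × 4.25% × 77/365 = £358.6301
Total = £958.3014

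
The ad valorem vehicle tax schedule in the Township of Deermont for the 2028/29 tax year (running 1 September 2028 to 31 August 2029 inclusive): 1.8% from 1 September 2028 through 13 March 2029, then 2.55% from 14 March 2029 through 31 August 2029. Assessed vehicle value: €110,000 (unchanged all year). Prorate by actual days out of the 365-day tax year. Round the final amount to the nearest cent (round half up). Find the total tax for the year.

1 September 2028 – 13 March 2029: 194 days at 1.8% → €110,000 × 1.8% × 194/365 = €1,052.3836
14 March – 31 August 2029: 171 days at 2.55% → €110,000 × 2.55% × 171/365 = €1,314.1233
Total = €2,366.5068

€2,366.51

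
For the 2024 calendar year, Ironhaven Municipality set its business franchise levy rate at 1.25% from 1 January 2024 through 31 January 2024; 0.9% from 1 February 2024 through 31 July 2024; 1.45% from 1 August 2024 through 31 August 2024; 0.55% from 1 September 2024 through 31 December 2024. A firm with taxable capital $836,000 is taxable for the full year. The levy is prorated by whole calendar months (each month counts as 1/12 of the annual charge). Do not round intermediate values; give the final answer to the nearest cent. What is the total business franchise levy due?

$7,175.67

1 January – 31 January 2024: 1 month at 1.25% → $836,000 × 1.25% × 1/12 = $870.8333
1 February – 31 July 2024: 6 months at 0.9% → $836,000 × 0.9% × 6/12 = $3,762.0000
1 August – 31 August 2024: 1 month at 1.45% → $836,000 × 1.45% × 1/12 = $1,010.1667
1 September – 31 December 2024: 4 months at 0.55% → $836,000 × 0.55% × 4/12 = $1,532.6667
Total = $7,175.6667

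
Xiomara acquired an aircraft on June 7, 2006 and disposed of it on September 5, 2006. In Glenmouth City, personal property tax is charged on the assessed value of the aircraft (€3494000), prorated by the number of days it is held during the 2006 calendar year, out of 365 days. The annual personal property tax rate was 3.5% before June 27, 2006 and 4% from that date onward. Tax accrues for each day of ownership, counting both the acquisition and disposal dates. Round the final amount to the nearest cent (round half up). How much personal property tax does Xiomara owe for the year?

€33887.01

June 7 – June 26, 2006: 20 days at 3.5% → €3494000 × 3.5% × 20/365 = €6700.8219
June 27 – September 5, 2006: 71 days at 4% → €3494000 × 4% × 71/365 = €27186.1918
Total = €33887.0137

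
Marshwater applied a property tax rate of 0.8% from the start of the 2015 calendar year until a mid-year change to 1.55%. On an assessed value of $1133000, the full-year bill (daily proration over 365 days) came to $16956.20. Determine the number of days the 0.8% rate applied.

Let d = days at the first rate; then 365 − d days at the second rate.
$1133000 × [0.8%·d + 1.55%·(365−d)] / 365 = $16956.20
Solving gives d = 26, so the new rate took effect on 27 January 2015.

26 days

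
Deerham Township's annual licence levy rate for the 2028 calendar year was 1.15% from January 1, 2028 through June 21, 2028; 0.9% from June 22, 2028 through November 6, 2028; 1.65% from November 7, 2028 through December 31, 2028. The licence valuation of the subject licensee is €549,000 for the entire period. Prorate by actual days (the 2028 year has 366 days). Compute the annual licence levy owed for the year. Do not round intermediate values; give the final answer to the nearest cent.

January 1 – June 21, 2028: 173 days at 1.15% → €549,000 × 1.15% × 173/366 = €2,984.2500
June 22 – November 6, 2028: 138 days at 0.9% → €549,000 × 0.9% × 138/366 = €1,863.0000
November 7 – December 31, 2028: 55 days at 1.65% → €549,000 × 1.65% × 55/366 = €1,361.2500
Total = €6,208.5000

€6,208.50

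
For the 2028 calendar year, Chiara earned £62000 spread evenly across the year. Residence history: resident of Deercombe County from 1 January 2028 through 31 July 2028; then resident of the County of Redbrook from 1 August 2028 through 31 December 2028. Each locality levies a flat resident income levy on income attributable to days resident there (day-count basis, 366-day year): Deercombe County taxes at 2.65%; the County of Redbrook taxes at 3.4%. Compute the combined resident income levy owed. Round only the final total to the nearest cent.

£1837.39

Deercombe County, 1 January – 31 July 2028: 213 days → £62000 × 2.65% × 213/366 = £956.1721
The County of Redbrook, 1 August – 31 December 2028: 153 days → £62000 × 3.4% × 153/366 = £881.2131
Total = £1837.3852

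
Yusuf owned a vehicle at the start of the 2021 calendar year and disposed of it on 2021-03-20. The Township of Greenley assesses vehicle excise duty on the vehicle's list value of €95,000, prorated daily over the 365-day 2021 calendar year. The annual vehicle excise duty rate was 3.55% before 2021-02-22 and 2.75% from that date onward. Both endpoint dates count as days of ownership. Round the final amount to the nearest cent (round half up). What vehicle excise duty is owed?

€673.72

2021-01-01 to 2021-02-21: 52 days at 3.55% → €95,000 × 3.55% × 52/365 = €480.4658
2021-02-22 to 2021-03-20: 27 days at 2.75% → €95,000 × 2.75% × 27/365 = €193.2534
Total = €673.7192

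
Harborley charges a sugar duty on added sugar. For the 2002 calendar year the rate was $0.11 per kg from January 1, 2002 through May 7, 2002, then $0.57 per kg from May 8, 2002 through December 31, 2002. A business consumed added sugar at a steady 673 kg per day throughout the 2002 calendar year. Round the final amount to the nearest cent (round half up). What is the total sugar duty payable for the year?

$100,700.99

January 1 – May 7, 2002: 127 days × 673 kg/day = 85,471 kg at $0.11/kg → $9,401.81
May 8 – December 31, 2002: 238 days × 673 kg/day = 160,174 kg at $0.57/kg → $91,299.18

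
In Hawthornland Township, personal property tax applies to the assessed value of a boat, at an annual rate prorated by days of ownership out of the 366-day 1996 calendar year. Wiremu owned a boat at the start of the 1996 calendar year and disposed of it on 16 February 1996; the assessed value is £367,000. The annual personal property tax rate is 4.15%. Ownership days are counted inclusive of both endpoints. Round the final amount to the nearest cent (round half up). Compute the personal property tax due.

Days held (1 January – 16 February 1996): 47 out of 366
Tax = £367,000 × 4.15% × 47/366 = £1,955.8292

£1,955.83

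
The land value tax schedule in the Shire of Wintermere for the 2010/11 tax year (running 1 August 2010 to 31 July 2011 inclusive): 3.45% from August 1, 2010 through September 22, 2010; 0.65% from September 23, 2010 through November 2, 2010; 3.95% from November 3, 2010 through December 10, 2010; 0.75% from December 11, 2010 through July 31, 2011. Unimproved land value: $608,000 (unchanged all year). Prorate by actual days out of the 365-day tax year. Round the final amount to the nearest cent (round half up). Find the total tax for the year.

$8,900.95

August 1 – September 22, 2010: 53 days at 3.45% → $608,000 × 3.45% × 53/365 = $3,045.8301
September 23 – November 2, 2010: 41 days at 0.65% → $608,000 × 0.65% × 41/365 = $443.9233
November 3 – December 10, 2010: 38 days at 3.95% → $608,000 × 3.95% × 38/365 = $2,500.2959
December 11, 2010 – July 31, 2011: 233 days at 0.75% → $608,000 × 0.75% × 233/365 = $2,910.9041
Total = $8,900.9534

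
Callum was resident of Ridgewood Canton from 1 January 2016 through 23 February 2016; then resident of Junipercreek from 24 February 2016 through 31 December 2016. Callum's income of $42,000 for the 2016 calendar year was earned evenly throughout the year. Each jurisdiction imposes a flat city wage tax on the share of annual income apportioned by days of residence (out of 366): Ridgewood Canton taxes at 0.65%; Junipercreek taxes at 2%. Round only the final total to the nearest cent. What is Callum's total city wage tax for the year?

$756.34

Ridgewood Canton, 1 January – 23 February 2016: 54 days → $42,000 × 0.65% × 54/366 = $40.2787
Junipercreek, 24 February – 31 December 2016: 312 days → $42,000 × 2% × 312/366 = $716.0656
Total = $756.3443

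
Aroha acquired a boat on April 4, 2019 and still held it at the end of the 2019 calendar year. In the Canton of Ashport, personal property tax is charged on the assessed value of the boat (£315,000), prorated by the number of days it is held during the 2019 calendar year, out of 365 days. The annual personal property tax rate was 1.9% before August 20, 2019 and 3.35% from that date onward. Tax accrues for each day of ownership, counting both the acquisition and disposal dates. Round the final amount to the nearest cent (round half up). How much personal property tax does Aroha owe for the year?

April 4 – August 19, 2019: 138 days at 1.9% → £315,000 × 1.9% × 138/365 = £2,262.8219
August 20 – December 31, 2019: 134 days at 3.35% → £315,000 × 3.35% × 134/365 = £3,874.0685
Total = £6,136.8904

£6,136.89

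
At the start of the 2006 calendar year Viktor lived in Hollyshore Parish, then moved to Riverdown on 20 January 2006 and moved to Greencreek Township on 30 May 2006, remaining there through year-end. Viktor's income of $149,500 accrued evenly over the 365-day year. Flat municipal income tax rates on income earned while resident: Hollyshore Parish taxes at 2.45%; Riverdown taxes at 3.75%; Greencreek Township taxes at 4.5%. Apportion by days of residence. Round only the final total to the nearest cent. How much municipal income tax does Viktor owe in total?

$6,168.62

Hollyshore Parish, 1 January – 19 January 2006: 19 days → $149,500 × 2.45% × 19/365 = $190.6637
Riverdown, 20 January – 29 May 2006: 130 days → $149,500 × 3.75% × 130/365 = $1,996.7466
Greencreek Township, 30 May – 31 December 2006: 216 days → $149,500 × 4.5% × 216/365 = $3,981.2055
Total = $6,168.6158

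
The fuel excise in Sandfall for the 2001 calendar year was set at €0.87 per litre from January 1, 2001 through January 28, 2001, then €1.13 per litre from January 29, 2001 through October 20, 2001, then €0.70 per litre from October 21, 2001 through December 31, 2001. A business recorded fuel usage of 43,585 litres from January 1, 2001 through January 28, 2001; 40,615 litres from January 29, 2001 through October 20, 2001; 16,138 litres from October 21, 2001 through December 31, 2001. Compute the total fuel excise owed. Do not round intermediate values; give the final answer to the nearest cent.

January 1 – January 28, 2001: 43,585 litres at €0.87/litre → €37,918.95
January 29 – October 20, 2001: 40,615 litres at €1.13/litre → €45,894.95
October 21 – December 31, 2001: 16,138 litres at €0.70/litre → €11,296.60

€95,110.50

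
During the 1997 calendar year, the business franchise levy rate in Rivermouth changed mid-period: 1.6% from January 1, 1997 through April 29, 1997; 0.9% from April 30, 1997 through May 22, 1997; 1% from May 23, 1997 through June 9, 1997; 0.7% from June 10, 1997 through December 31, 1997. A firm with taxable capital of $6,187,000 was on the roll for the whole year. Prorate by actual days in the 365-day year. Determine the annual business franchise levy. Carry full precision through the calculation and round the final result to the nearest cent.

$63,158.25

January 1 – April 29, 1997: 119 days at 1.6% → $6,187,000 × 1.6% × 119/365 = $32,274.1041
April 30 – May 22, 1997: 23 days at 0.9% → $6,187,000 × 0.9% × 23/365 = $3,508.7918
May 23 – June 9, 1997: 18 days at 1% → $6,187,000 × 1% × 18/365 = $3,051.1233
June 10 – December 31, 1997: 205 days at 0.7% → $6,187,000 × 0.7% × 205/365 = $24,324.2329
Total = $63,158.2521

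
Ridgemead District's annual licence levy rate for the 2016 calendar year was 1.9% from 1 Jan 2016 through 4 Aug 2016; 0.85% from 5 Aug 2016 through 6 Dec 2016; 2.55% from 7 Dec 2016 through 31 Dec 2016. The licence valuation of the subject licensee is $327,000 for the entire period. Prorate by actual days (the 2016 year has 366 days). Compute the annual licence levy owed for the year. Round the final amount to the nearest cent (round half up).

$5,194.92

1 Jan – 4 Aug 2016: 217 days at 1.9% → $327,000 × 1.9% × 217/366 = $3,683.6639
5 Aug – 6 Dec 2016: 124 days at 0.85% → $327,000 × 0.85% × 124/366 = $941.6885
7 Dec – 31 Dec 2016: 25 days at 2.55% → $327,000 × 2.55% × 25/366 = $569.5697
Total = $5,194.9221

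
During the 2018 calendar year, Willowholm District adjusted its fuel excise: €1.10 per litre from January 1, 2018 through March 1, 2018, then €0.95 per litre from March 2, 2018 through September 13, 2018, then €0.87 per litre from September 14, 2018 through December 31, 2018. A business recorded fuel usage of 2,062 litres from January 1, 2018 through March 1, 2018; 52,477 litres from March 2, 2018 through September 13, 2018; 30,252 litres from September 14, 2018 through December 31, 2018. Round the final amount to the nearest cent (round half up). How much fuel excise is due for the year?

January 1 – March 1, 2018: 2,062 litres at €1.10/litre → €2,268.20
March 2 – September 13, 2018: 52,477 litres at €0.95/litre → €49,853.15
September 14 – December 31, 2018: 30,252 litres at €0.87/litre → €26,319.24

€78,440.59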